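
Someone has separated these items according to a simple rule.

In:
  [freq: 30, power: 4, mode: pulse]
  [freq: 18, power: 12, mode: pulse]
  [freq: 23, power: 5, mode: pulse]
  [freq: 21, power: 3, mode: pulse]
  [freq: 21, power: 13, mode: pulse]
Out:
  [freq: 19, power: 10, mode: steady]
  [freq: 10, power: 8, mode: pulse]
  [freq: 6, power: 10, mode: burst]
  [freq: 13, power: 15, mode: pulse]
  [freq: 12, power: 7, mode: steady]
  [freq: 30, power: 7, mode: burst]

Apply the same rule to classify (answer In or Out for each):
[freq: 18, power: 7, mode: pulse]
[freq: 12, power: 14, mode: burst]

All 'In' examples share one property — mode is pulse AND freq ≥ 18 — and every 'Out' example lacks it.
[freq: 18, power: 7, mode: pulse] → mode is pulse, freq = 18 → In. [freq: 12, power: 14, mode: burst] → mode is burst, freq = 12 → Out.

In, Out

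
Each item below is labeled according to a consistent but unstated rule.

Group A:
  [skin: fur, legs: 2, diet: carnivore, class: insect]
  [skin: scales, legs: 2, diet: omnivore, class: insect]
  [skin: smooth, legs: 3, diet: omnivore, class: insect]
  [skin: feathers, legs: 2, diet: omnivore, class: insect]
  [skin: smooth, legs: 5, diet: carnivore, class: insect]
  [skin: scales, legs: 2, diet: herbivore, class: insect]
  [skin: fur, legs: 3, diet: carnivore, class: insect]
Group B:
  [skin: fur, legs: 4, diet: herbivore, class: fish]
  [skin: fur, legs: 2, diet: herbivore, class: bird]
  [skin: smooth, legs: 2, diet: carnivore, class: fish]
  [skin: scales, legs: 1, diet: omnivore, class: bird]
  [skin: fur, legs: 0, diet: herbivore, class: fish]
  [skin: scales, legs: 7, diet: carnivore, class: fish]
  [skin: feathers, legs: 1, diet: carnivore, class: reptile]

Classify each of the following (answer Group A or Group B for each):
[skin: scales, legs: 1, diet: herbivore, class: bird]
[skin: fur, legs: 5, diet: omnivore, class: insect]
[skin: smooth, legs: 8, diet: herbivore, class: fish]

Group B, Group A, Group B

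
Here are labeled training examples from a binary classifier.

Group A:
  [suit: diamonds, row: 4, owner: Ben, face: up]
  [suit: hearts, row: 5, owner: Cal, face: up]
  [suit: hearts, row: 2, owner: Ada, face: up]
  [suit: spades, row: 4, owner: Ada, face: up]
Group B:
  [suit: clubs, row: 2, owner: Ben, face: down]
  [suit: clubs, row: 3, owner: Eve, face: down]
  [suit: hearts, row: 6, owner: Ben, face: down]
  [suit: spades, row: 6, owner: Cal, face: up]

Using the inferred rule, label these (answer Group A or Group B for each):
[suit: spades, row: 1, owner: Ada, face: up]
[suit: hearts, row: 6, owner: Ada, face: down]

The pattern is that an item is 'Group A' exactly when: face is up AND row ≤ 5.

Group A, Group B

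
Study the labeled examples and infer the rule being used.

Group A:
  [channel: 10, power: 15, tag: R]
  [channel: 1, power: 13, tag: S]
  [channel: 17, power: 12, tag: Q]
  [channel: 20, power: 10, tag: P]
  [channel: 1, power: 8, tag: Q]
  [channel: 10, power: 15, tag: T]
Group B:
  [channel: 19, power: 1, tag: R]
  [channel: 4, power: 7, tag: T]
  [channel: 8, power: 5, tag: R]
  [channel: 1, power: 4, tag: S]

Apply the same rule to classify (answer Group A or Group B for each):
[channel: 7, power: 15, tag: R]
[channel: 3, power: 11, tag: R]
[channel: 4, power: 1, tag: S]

The classifier is using: power ≥ 8.

Group A, Group A, Group B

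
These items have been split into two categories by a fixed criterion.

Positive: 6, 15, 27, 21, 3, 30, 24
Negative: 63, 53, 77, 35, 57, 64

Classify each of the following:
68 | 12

One predicate separates the groups cleanly: at most 30.
68 → 68 > 30 → Negative. 12 → 12 ≤ 30 → Positive.

Negative, Positive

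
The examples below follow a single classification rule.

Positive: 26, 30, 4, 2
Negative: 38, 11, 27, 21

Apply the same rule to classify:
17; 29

Negative, Negative

The distinguishing property — even AND at most 30 — holds for all the 'Positive' cases and none of the 'Negative' cases.
17 → 17 is odd, 17 ≤ 30 → Negative. 29 → 29 is odd, 29 ≤ 30 → Negative.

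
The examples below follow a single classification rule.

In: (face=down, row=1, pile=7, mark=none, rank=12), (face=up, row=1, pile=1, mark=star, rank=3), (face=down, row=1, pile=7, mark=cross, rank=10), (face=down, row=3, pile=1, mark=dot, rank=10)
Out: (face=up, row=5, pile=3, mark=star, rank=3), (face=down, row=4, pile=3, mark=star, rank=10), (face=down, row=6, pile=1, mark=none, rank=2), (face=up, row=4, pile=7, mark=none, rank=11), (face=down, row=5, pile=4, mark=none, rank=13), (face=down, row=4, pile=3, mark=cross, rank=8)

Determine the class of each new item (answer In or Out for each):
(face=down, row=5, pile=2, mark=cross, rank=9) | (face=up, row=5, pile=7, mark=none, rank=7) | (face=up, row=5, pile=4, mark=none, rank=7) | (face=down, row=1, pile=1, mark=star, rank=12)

A rule that fits every label: row ≤ 3 — true of each 'In' example, false of each 'Out' one.

Out, Out, Out, In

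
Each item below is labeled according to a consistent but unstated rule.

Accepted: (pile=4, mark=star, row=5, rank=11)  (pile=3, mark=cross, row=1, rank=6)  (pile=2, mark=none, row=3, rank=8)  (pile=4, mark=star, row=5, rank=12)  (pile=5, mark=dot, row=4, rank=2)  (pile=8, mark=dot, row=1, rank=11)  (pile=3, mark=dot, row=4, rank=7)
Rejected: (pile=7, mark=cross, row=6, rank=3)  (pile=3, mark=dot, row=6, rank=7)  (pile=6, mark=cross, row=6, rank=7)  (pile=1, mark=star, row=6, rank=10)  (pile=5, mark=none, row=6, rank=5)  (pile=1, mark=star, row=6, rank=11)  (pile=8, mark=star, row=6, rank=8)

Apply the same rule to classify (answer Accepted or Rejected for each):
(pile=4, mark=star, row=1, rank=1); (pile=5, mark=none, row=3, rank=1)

Accepted, Accepted

The pattern is that an item is 'Accepted' exactly when: row ≤ 5.
(pile=4, mark=star, row=1, rank=1) → row = 1 → Accepted.
(pile=5, mark=none, row=3, rank=1) → row = 3 → Accepted.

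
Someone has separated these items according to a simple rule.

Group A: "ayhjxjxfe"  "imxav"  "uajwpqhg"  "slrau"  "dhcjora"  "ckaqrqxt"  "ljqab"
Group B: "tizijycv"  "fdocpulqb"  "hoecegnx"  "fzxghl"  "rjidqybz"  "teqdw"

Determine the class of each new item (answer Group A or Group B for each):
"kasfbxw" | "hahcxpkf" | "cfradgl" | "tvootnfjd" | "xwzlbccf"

Group A, Group A, Group A, Group B, Group B

The simplest hypothesis consistent with all the labels is: contains 'a'.
"kasfbxw": has 'a', meets the rule → Group A. "hahcxpkf": has 'a', meets the rule → Group A. "cfradgl": has 'a', meets the rule → Group A. "tvootnfjd": no 'a', does not fit → Group B. "xwzlbccf": no 'a', does not fit → Group B.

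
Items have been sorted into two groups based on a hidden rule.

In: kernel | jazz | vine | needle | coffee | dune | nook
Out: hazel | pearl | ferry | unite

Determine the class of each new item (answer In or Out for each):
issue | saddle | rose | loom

Out, In, In, In

Comparing the two groups points to one rule — even length.
issue: Out (length 5).
saddle: In (length 6).
rose: In (length 4).
loom: In (length 4).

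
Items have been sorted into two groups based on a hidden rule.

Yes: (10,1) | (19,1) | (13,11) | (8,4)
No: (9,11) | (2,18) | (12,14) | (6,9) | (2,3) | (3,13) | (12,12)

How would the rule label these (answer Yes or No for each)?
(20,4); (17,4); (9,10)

Yes, Yes, No

The common property of the 'Yes' items is: first > second. No 'No' item has it.
(20,4) → 20 > 4 → Yes. (17,4) → 17 > 4 → Yes. (9,10) → 9 < 10 → No.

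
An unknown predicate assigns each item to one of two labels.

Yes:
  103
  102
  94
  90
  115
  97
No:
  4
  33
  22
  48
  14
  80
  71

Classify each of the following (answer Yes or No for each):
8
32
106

No, No, Yes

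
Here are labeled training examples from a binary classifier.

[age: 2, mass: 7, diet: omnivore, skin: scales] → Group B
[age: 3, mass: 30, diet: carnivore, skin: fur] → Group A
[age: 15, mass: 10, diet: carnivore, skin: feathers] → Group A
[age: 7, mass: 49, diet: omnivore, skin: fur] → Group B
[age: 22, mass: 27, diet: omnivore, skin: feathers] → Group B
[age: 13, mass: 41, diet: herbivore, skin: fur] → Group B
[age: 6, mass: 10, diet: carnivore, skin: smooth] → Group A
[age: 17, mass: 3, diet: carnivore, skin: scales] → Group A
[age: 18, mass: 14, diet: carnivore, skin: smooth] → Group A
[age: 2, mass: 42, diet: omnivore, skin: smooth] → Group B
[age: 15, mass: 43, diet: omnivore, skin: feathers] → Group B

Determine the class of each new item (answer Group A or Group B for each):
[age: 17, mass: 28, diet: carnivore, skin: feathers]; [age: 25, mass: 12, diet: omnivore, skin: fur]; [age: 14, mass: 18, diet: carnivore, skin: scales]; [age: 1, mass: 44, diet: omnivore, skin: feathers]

Rule: diet is carnivore. This holds for each 'Group A' example and fails for each 'Group B' one.

Group A, Group B, Group A, Group B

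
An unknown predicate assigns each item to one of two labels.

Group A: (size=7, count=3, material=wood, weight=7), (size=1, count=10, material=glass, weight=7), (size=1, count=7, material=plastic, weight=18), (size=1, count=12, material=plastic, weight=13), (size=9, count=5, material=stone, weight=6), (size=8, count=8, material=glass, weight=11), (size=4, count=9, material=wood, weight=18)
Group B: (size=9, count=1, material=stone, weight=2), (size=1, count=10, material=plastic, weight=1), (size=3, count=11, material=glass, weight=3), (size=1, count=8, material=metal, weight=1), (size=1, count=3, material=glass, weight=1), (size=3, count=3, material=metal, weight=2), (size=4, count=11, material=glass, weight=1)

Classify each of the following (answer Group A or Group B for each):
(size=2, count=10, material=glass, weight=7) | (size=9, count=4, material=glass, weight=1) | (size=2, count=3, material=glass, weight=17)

Every 'Group A' example satisfies: weight ≥ 6. None of the 'Group B' examples do.
(size=2, count=10, material=glass, weight=7): weight = 7, fits → Group A.
(size=9, count=4, material=glass, weight=1): weight = 1, doesn't qualify → Group B.
(size=2, count=3, material=glass, weight=17): weight = 17, fits → Group A.

Group A, Group B, Group A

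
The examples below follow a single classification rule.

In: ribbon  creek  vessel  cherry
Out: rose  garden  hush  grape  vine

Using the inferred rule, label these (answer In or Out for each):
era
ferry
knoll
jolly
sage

Out, In, In, In, Out

The pattern is that an item is 'In' exactly when: has a double letter.
era — no doubled letter, hence Out.
ferry — 'rr' doubled, hence In.
knoll — 'll' doubled, hence In.
jolly — 'll' doubled, hence In.
sage — no doubled letter, hence Out.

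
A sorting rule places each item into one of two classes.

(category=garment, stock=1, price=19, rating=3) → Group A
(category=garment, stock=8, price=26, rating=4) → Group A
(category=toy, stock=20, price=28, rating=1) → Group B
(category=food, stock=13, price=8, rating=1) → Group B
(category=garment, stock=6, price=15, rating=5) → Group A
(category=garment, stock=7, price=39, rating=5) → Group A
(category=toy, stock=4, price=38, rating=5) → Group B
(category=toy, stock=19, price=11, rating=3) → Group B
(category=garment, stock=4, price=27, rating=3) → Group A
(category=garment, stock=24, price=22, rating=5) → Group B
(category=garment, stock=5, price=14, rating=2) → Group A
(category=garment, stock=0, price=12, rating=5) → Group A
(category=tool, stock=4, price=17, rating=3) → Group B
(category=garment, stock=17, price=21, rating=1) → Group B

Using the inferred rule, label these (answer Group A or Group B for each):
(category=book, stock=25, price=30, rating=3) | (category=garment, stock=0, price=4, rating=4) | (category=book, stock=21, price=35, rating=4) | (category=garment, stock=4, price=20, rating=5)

Group B, Group A, Group B, Group A

The simplest hypothesis consistent with all the labels is: category is garment AND stock ≤ 8.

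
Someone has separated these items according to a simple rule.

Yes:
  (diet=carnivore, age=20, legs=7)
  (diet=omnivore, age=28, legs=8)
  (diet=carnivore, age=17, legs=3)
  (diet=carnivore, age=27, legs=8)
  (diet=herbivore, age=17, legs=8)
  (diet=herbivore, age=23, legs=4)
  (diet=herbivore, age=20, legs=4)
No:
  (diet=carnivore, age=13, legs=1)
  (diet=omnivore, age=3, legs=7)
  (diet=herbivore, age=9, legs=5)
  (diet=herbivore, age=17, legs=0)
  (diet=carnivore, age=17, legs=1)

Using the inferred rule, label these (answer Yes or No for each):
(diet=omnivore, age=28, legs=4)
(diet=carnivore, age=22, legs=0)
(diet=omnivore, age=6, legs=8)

Yes, No, No

The classifier is using: legs ≥ 3 AND age ≥ 13.
(diet=omnivore, age=28, legs=4): Yes (legs = 4, age = 28).
(diet=carnivore, age=22, legs=0): No (legs = 0, age = 22).
(diet=omnivore, age=6, legs=8): No (legs = 8, age = 6).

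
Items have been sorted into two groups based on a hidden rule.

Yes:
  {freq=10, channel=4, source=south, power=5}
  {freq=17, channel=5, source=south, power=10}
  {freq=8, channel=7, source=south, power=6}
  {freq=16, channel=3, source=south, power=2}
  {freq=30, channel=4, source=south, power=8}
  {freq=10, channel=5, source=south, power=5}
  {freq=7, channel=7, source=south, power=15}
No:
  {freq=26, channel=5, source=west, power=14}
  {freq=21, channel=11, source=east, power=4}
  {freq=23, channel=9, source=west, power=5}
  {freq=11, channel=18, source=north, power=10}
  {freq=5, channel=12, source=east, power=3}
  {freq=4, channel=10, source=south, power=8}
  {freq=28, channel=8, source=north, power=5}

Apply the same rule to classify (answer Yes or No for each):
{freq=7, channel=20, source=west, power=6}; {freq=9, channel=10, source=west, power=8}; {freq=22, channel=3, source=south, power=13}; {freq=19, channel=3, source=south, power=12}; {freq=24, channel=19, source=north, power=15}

No, No, Yes, Yes, No

All 'Yes' examples share one property — source is south AND freq ≥ 5 — and every 'No' example lacks it.
{freq=7, channel=20, source=west, power=6}: source is west, freq = 7 — does not pass, so No.
{freq=9, channel=10, source=west, power=8}: source is west, freq = 9 — does not pass, so No.
{freq=22, channel=3, source=south, power=13}: source is south, freq = 22 — fits, so Yes.
{freq=19, channel=3, source=south, power=12}: source is south, freq = 19 — fits, so Yes.
{freq=24, channel=19, source=north, power=15}: source is north, freq = 24 — does not pass, so No.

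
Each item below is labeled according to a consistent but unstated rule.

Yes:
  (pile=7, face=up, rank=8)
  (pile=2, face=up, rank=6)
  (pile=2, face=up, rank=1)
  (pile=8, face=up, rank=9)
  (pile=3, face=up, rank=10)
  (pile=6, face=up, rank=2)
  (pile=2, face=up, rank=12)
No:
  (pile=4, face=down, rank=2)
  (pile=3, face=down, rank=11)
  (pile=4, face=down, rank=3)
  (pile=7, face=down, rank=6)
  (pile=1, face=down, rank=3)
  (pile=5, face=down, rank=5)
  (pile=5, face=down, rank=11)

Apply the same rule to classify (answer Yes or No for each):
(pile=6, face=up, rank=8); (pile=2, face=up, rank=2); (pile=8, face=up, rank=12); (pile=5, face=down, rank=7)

The distinguishing property — face is up — holds for all the 'Yes' cases and none of the 'No' cases.

Yes, Yes, Yes, No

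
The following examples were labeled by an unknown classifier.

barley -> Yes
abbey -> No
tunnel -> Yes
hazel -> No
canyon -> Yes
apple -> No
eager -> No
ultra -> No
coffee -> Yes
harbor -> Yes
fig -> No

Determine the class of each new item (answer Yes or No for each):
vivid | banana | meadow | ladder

No, Yes, Yes, Yes

Every 'Yes' example satisfies: even length. None of the 'No' examples do.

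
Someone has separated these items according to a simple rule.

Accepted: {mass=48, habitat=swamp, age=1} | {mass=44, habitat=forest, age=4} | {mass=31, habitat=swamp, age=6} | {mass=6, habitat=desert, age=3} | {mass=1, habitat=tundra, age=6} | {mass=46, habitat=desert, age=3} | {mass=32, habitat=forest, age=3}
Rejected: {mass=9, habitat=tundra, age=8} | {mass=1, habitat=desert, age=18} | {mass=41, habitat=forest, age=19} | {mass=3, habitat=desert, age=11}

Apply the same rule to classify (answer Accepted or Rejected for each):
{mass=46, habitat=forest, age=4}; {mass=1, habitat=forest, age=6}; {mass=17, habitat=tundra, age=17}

Accepted, Accepted, Rejected

The rule appears to be: age ≤ 6.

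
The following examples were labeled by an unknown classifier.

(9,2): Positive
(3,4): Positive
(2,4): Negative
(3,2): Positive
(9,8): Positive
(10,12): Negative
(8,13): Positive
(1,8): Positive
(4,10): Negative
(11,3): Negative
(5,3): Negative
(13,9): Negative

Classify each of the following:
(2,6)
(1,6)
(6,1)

'Positive' ⟺ sum is odd.
(2,6): 2+6 = 8 — does not fit, so Negative.
(1,6): 1+6 = 7 — meets the rule, so Positive.
(6,1): 6+1 = 7 — meets the rule, so Positive.

Negative, Positive, Positive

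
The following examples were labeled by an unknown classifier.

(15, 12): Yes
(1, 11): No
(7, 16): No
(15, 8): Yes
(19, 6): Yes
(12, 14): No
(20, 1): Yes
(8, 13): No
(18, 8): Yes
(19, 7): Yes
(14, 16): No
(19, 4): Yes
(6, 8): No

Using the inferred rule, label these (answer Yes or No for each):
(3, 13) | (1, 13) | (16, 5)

No, No, Yes

The classifier is using: first > second.
No: (3, 13), since 3 < 13. No: (1, 13), since 1 < 13. Yes: (16, 5), since 16 > 5.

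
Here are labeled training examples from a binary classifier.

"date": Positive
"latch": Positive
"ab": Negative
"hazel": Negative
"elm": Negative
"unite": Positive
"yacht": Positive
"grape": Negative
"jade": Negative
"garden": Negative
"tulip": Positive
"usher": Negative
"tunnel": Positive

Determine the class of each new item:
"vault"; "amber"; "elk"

Positive, Negative, Negative

Every 'Positive' example satisfies: contains 't'. None of the 'Negative' examples do.
"vault" → has 't' → Positive.
"amber" → no 't' → Negative.
"elk" → no 't' → Negative.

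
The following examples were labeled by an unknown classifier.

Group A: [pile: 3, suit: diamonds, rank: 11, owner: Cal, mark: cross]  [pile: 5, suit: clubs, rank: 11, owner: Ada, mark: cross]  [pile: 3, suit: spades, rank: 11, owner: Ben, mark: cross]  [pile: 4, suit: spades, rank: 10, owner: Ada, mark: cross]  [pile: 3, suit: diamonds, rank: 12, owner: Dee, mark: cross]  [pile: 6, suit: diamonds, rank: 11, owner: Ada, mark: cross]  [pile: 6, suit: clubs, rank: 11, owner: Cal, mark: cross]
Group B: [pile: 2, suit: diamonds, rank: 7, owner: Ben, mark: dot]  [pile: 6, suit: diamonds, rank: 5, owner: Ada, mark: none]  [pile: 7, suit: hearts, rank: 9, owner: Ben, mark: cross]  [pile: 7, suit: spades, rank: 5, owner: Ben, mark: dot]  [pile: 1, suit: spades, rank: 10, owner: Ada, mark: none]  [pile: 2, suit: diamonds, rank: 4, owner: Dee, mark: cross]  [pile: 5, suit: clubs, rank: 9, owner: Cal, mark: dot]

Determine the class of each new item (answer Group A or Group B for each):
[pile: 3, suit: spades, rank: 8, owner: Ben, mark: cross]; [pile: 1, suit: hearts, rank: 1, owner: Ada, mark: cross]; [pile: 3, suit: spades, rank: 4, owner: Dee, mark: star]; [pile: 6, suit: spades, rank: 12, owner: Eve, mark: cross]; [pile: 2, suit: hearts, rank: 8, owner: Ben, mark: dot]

Group B, Group B, Group B, Group A, Group B

The rule appears to be: mark is cross AND rank ≥ 10.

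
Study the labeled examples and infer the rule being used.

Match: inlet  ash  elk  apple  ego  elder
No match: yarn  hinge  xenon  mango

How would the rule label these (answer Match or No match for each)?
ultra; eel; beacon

Match, Match, No match

The pattern is that an item is 'Match' exactly when: starts with a vowel.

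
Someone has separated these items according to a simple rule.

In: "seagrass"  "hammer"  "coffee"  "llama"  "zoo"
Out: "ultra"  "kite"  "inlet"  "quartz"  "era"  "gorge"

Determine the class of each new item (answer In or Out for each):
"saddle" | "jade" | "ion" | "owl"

In, Out, Out, Out

Rule: has a double letter. This holds for each 'In' example and fails for each 'Out' one.
In: "saddle", since 'dd' doubled.
Out: "jade", since no doubled letter.
Out: "ion", since no doubled letter.
Out: "owl", since no doubled letter.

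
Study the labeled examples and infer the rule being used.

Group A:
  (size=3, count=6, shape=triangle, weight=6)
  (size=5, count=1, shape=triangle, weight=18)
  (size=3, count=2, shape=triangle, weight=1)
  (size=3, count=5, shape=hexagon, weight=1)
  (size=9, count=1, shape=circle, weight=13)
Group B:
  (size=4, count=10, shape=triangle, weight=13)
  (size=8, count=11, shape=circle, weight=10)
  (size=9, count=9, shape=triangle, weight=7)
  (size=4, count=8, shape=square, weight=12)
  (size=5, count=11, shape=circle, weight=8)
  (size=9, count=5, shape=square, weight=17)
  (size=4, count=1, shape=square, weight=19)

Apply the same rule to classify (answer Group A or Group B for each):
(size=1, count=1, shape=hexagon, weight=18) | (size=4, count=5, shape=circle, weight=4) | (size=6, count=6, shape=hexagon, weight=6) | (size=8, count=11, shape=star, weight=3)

The distinguishing property — shape is not square AND count ≤ 6 — holds for all the 'Group A' cases and none of the 'Group B' cases.
(size=1, count=1, shape=hexagon, weight=18) — shape is hexagon, count = 1, hence Group A. (size=4, count=5, shape=circle, weight=4) — shape is circle, count = 5, hence Group A. (size=6, count=6, shape=hexagon, weight=6) — shape is hexagon, count = 6, hence Group A. (size=8, count=11, shape=star, weight=3) — shape is star, count = 11, hence Group B.

Group A, Group A, Group A, Group B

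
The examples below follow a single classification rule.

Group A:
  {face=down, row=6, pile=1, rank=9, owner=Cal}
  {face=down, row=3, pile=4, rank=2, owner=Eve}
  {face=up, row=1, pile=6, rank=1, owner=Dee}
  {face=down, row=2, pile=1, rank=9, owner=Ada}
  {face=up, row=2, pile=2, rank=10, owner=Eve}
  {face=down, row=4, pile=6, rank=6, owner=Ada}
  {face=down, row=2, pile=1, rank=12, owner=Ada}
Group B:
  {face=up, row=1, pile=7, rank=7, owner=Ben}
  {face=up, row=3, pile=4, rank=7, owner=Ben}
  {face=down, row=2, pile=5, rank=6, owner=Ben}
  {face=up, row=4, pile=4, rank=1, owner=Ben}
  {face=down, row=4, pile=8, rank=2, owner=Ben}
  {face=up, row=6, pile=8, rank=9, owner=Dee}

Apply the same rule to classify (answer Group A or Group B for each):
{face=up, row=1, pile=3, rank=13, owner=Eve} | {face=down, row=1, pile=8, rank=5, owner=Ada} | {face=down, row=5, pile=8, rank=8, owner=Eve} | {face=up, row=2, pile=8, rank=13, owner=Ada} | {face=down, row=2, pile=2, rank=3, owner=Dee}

'Group A' ⟺ owner is not Ben AND pile ≤ 6.
{face=up, row=1, pile=3, rank=13, owner=Eve} → owner is Eve, pile = 3 → Group A.
{face=down, row=1, pile=8, rank=5, owner=Ada} → owner is Ada, pile = 8 → Group B.
{face=down, row=5, pile=8, rank=8, owner=Eve} → owner is Eve, pile = 8 → Group B.
{face=up, row=2, pile=8, rank=13, owner=Ada} → owner is Ada, pile = 8 → Group B.
{face=down, row=2, pile=2, rank=3, owner=Dee} → owner is Dee, pile = 2 → Group A.

Group A, Group B, Group B, Group B, Group A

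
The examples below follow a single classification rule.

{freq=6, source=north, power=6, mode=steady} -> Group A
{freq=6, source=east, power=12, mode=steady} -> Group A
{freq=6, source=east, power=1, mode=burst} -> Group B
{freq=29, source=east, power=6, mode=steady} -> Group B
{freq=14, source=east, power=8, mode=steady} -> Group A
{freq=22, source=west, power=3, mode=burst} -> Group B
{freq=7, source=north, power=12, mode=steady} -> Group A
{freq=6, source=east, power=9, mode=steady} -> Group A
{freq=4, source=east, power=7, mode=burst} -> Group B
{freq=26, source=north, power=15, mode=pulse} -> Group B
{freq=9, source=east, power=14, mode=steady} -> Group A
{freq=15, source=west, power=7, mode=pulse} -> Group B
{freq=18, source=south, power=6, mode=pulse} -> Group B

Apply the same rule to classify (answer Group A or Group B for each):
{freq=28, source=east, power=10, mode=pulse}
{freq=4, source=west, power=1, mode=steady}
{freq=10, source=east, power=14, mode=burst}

Every 'Group A' example satisfies: mode is steady AND freq ≤ 14. None of the 'Group B' examples do.
{freq=28, source=east, power=10, mode=pulse}: mode is pulse, freq = 28, doesn't qualify → Group B.
{freq=4, source=west, power=1, mode=steady}: mode is steady, freq = 4, matches → Group A.
{freq=10, source=east, power=14, mode=burst}: mode is burst, freq = 10, doesn't qualify → Group B.

Group B, Group A, Group B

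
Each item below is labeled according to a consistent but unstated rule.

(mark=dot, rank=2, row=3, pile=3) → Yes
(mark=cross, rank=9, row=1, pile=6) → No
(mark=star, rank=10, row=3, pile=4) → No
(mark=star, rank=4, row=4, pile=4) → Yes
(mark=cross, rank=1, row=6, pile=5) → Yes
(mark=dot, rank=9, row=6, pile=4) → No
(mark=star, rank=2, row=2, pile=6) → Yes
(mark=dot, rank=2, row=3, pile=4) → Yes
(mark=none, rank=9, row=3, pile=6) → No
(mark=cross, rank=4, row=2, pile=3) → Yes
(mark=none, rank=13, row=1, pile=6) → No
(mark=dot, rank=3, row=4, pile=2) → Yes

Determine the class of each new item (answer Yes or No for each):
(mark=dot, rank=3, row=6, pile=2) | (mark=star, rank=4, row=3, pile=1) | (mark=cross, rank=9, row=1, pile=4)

Yes, Yes, No

Every 'Yes' example satisfies: rank ≤ 4. None of the 'No' examples do.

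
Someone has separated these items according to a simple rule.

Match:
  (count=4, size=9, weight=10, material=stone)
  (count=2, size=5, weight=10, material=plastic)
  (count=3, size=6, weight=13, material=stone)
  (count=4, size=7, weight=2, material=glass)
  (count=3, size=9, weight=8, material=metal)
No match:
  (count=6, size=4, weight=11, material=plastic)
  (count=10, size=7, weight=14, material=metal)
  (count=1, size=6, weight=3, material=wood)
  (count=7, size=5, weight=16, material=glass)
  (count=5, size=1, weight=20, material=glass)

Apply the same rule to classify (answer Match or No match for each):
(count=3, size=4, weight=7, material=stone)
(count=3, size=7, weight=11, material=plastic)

Match, Match

The pattern is that an item is 'Match' exactly when: count ≥ 2 AND count ≤ 4.
(count=3, size=4, weight=7, material=stone): Match (count = 3). (count=3, size=7, weight=11, material=plastic): Match (count = 3).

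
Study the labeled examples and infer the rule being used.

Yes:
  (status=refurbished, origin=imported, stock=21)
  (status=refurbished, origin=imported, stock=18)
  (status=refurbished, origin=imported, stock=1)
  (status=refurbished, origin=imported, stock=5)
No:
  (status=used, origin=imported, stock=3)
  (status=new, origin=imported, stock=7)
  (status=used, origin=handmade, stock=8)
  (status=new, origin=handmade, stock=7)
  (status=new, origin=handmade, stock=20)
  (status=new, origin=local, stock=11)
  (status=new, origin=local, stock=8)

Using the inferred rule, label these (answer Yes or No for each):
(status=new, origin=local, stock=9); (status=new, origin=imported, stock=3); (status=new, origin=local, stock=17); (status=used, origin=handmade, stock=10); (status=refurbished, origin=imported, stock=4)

Rule: status is refurbished. This holds for each 'Yes' example and fails for each 'No' one.

No, No, No, No, Yes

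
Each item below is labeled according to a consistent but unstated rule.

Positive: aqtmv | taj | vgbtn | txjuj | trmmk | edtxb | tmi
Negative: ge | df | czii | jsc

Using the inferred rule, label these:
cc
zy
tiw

Negative, Negative, Positive

All 'Positive' examples share one property — contains 't' — and every 'Negative' example lacks it.
Negative: cc, since no 't'.
Negative: zy, since no 't'.
Positive: tiw, since has 't'.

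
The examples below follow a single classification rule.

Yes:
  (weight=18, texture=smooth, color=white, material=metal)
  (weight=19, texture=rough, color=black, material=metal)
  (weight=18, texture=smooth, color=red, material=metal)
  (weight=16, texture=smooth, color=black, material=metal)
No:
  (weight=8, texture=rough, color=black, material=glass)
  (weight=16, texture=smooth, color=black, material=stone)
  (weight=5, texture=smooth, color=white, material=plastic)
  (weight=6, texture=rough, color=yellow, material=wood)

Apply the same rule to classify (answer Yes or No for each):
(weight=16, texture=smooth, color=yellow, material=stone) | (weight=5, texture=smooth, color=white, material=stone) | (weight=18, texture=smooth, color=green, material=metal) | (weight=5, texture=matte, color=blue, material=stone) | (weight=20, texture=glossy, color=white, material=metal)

No, No, Yes, No, Yes

The rule appears to be: material is metal.
(weight=16, texture=smooth, color=yellow, material=stone): material is stone — does not fit, so No.
(weight=5, texture=smooth, color=white, material=stone): material is stone — does not fit, so No.
(weight=18, texture=smooth, color=green, material=metal): material is metal — passes, so Yes.
(weight=5, texture=matte, color=blue, material=stone): material is stone — does not fit, so No.
(weight=20, texture=glossy, color=white, material=metal): material is metal — passes, so Yes.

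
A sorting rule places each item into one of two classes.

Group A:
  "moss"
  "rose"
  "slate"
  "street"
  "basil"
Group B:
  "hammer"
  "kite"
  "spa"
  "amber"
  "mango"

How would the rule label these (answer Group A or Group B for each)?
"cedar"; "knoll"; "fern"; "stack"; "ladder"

Group B, Group B, Group B, Group A, Group B

'Group A' ⟺ length ≥ 4 AND contains 's'.
Group B: "cedar", since length 5, no 's'. Group B: "knoll", since length 5, no 's'. Group B: "fern", since length 4, no 's'. Group A: "stack", since length 5, has 's'. Group B: "ladder", since length 6, no 's'.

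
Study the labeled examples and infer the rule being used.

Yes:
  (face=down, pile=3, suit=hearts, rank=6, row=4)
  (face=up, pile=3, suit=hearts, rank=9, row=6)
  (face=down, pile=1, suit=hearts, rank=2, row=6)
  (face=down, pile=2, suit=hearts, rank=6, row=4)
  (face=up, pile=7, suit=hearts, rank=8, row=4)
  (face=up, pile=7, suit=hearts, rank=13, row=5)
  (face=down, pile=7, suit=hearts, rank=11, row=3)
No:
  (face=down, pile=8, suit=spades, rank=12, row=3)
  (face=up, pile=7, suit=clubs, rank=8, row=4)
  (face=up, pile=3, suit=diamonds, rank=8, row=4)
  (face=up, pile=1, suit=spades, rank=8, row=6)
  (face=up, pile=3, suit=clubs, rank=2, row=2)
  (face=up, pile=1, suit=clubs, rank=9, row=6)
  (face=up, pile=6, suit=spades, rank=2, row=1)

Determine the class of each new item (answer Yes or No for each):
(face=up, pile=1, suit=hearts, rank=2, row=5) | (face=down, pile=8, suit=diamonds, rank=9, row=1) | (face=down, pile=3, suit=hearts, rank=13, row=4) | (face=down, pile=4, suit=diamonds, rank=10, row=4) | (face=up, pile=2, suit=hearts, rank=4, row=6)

All 'Yes' examples share one property — suit is hearts — and every 'No' example lacks it.
(face=up, pile=1, suit=hearts, rank=2, row=5) — suit is hearts, hence Yes. (face=down, pile=8, suit=diamonds, rank=9, row=1) — suit is diamonds, hence No. (face=down, pile=3, suit=hearts, rank=13, row=4) — suit is hearts, hence Yes. (face=down, pile=4, suit=diamonds, rank=10, row=4) — suit is diamonds, hence No. (face=up, pile=2, suit=hearts, rank=4, row=6) — suit is hearts, hence Yes.

Yes, No, Yes, No, Yes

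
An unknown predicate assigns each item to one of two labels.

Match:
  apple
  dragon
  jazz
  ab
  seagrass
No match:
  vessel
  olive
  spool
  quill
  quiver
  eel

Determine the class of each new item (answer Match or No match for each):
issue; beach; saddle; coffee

No match, Match, Match, No match

The common property of the 'Match' items is: contains 'a'. No 'No match' item has it.
issue: No match (no 'a'). beach: Match (has 'a'). saddle: Match (has 'a'). coffee: No match (no 'a').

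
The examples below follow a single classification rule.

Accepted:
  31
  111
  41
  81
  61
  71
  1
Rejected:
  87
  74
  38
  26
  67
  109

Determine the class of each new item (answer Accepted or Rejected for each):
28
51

Rule: ends in digit 1. This holds for each 'Accepted' example and fails for each 'Rejected' one.
Rejected: 28, since last digit 8.
Accepted: 51, since last digit 1.

Rejected, Accepted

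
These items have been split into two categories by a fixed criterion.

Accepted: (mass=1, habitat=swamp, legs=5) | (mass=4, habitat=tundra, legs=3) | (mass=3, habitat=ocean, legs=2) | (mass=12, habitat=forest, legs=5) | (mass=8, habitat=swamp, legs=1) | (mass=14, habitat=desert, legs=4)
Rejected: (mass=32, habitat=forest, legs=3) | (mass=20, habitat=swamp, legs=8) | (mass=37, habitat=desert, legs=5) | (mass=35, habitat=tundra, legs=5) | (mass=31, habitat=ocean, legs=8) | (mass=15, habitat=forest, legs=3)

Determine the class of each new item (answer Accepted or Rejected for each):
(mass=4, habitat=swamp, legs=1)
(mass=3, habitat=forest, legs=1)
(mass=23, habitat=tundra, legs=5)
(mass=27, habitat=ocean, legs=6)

Every 'Accepted' example satisfies: mass ≤ 14. None of the 'Rejected' examples do.
(mass=4, habitat=swamp, legs=1): mass = 4, fits → Accepted. (mass=3, habitat=forest, legs=1): mass = 3, fits → Accepted. (mass=23, habitat=tundra, legs=5): mass = 23, doesn't match → Rejected. (mass=27, habitat=ocean, legs=6): mass = 27, doesn't match → Rejected.

Accepted, Accepted, Rejected, Rejected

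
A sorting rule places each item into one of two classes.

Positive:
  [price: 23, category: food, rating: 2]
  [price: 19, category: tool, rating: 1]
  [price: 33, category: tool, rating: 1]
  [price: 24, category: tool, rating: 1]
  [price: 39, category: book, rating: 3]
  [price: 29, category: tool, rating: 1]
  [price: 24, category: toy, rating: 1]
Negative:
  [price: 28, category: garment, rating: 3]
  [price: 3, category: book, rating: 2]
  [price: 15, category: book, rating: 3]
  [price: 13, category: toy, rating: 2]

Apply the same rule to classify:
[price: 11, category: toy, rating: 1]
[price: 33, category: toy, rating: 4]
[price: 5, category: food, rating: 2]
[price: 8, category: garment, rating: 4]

The common property of the 'Positive' items is: price ≥ 19 AND price ≠ 28. No 'Negative' item has it.
[price: 11, category: toy, rating: 1]: Negative (price = 11). [price: 33, category: toy, rating: 4]: Positive (price = 33). [price: 5, category: food, rating: 2]: Negative (price = 5). [price: 8, category: garment, rating: 4]: Negative (price = 8).

Negative, Positive, Negative, Negative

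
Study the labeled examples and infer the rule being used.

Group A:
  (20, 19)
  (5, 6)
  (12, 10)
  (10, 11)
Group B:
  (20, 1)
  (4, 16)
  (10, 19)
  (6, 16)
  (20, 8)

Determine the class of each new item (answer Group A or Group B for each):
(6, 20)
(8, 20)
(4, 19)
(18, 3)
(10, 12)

The simplest hypothesis consistent with all the labels is: |first − second| ≤ 2.
Group B: (6, 20), since |6−20| = 14. Group B: (8, 20), since |8−20| = 12. Group B: (4, 19), since |4−19| = 15. Group B: (18, 3), since |18−3| = 15. Group A: (10, 12), since |10−12| = 2.

Group B, Group B, Group B, Group B, Group A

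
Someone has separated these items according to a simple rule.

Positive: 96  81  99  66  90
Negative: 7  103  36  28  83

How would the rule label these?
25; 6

Negative, Negative

The distinguishing property — multiple of 3 AND at least 66 — holds for all the 'Positive' cases and none of the 'Negative' cases.
25: 25 = 3·8 + 1, 25 < 66, doesn't match → Negative.
6: 6 = 3·2, 6 < 66, doesn't match → Negative.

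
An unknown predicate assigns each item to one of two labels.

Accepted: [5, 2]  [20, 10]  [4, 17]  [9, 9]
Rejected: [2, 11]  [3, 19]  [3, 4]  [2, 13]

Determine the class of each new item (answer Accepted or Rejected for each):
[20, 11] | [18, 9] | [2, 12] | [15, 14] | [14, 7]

One predicate separates the groups cleanly: first ≥ 4.

Accepted, Accepted, Rejected, Accepted, Accepted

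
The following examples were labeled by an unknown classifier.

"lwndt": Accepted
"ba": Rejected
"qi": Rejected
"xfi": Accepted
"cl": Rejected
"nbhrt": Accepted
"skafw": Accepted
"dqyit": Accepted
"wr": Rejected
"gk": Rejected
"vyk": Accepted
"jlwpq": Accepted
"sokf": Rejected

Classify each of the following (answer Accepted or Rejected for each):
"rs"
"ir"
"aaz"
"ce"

Every 'Accepted' example satisfies: odd length. None of the 'Rejected' examples do.
"rs": Rejected (length 2). "ir": Rejected (length 2). "aaz": Accepted (length 3). "ce": Rejected (length 2).

Rejected, Rejected, Accepted, Rejected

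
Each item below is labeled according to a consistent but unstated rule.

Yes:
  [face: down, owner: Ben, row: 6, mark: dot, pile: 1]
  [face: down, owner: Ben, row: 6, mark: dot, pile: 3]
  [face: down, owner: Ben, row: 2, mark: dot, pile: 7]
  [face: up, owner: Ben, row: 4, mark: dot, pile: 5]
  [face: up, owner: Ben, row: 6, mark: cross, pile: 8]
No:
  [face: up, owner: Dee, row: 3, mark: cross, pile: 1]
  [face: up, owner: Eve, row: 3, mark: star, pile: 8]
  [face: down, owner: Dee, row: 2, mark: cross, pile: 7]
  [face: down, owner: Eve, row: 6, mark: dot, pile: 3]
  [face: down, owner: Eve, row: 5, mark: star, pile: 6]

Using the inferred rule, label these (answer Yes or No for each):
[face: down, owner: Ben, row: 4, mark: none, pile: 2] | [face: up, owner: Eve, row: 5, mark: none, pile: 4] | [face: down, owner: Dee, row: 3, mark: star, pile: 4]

Yes, No, No

Checking candidate rules against both groups, what survives is: owner is Ben.
[face: down, owner: Ben, row: 4, mark: none, pile: 2]: owner is Ben, matches → Yes. [face: up, owner: Eve, row: 5, mark: none, pile: 4]: owner is Eve, fails this test → No. [face: down, owner: Dee, row: 3, mark: star, pile: 4]: owner is Dee, fails this test → No.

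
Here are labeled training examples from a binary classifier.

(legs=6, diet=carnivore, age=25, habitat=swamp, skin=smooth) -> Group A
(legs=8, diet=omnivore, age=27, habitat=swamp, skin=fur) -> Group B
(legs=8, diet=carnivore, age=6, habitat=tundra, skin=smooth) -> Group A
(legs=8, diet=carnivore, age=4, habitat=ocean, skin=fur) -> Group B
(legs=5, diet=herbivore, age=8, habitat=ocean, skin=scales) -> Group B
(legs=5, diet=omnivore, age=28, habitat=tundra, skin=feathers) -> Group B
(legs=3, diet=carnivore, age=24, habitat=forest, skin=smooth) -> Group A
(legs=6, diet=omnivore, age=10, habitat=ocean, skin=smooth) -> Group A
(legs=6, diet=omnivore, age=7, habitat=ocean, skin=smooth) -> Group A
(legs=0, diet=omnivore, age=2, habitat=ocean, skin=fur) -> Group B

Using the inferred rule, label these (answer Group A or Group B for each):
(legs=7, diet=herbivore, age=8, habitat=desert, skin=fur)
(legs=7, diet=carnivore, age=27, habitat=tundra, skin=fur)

Group B, Group B

Every 'Group A' example satisfies: skin is smooth. None of the 'Group B' examples do.
(legs=7, diet=herbivore, age=8, habitat=desert, skin=fur): skin is fur, does not fit → Group B. (legs=7, diet=carnivore, age=27, habitat=tundra, skin=fur): skin is fur, does not fit → Group B.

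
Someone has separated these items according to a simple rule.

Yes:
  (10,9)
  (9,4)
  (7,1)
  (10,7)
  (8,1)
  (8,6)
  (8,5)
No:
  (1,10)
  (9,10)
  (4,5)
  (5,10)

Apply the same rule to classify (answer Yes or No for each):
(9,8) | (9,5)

Yes, Yes

The pattern is that an item is 'Yes' exactly when: first > second.
(9,8): 9 > 8 — matches, so Yes.
(9,5): 9 > 5 — matches, so Yes.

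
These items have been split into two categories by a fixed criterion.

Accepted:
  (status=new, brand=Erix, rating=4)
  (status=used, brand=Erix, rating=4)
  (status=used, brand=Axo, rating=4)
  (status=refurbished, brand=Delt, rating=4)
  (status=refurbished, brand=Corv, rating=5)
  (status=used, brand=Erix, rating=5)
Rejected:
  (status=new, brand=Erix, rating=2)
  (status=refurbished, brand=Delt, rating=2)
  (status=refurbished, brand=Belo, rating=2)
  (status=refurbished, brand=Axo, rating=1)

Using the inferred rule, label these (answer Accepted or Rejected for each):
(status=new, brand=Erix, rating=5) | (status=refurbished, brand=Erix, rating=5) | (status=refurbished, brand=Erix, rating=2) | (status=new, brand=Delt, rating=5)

The rule appears to be: rating ≥ 4.
(status=new, brand=Erix, rating=5): rating = 5 — fits, so Accepted.
(status=refurbished, brand=Erix, rating=5): rating = 5 — fits, so Accepted.
(status=refurbished, brand=Erix, rating=2): rating = 2 — doesn't match, so Rejected.
(status=new, brand=Delt, rating=5): rating = 5 — fits, so Accepted.

Accepted, Accepted, Rejected, Accepted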